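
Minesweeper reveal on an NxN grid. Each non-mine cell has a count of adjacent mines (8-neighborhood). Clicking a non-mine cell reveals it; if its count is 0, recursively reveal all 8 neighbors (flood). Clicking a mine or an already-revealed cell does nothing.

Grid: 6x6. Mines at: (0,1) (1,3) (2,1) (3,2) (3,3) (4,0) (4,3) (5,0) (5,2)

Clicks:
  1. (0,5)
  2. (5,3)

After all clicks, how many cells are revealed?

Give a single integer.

Click 1 (0,5) count=0: revealed 12 new [(0,4) (0,5) (1,4) (1,5) (2,4) (2,5) (3,4) (3,5) (4,4) (4,5) (5,4) (5,5)] -> total=12
Click 2 (5,3) count=2: revealed 1 new [(5,3)] -> total=13

Answer: 13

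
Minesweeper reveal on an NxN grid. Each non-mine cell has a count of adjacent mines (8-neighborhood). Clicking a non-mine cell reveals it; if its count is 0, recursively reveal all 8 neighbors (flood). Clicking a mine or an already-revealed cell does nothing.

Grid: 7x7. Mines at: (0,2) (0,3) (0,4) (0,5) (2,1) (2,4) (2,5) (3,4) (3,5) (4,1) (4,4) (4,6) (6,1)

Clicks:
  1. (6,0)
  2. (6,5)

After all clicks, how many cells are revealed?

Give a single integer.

Click 1 (6,0) count=1: revealed 1 new [(6,0)] -> total=1
Click 2 (6,5) count=0: revealed 10 new [(5,2) (5,3) (5,4) (5,5) (5,6) (6,2) (6,3) (6,4) (6,5) (6,6)] -> total=11

Answer: 11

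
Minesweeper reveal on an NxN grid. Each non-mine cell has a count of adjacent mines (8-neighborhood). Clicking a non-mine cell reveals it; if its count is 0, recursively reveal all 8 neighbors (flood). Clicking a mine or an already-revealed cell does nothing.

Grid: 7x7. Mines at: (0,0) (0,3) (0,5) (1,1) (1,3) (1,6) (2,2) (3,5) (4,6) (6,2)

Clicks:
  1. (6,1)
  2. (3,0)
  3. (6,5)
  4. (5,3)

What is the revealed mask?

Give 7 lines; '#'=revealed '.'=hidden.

Answer: .......
.......
##.....
#####..
######.
#######
##.####

Derivation:
Click 1 (6,1) count=1: revealed 1 new [(6,1)] -> total=1
Click 2 (3,0) count=0: revealed 25 new [(2,0) (2,1) (3,0) (3,1) (3,2) (3,3) (3,4) (4,0) (4,1) (4,2) (4,3) (4,4) (4,5) (5,0) (5,1) (5,2) (5,3) (5,4) (5,5) (5,6) (6,0) (6,3) (6,4) (6,5) (6,6)] -> total=26
Click 3 (6,5) count=0: revealed 0 new [(none)] -> total=26
Click 4 (5,3) count=1: revealed 0 new [(none)] -> total=26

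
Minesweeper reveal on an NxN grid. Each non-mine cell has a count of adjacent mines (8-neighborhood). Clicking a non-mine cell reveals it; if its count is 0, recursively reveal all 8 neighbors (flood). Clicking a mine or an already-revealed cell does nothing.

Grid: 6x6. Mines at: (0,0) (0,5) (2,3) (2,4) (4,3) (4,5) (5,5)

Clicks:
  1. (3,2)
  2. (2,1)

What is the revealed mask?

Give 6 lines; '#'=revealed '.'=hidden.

Click 1 (3,2) count=2: revealed 1 new [(3,2)] -> total=1
Click 2 (2,1) count=0: revealed 14 new [(1,0) (1,1) (1,2) (2,0) (2,1) (2,2) (3,0) (3,1) (4,0) (4,1) (4,2) (5,0) (5,1) (5,2)] -> total=15

Answer: ......
###...
###...
###...
###...
###...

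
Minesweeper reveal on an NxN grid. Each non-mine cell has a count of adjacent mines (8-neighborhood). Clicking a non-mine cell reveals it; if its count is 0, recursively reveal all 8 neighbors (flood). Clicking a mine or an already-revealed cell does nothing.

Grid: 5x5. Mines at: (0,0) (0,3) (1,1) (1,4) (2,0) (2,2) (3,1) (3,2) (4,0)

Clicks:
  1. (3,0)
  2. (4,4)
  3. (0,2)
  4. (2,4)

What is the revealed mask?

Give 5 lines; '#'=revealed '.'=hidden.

Answer: ..#..
.....
...##
#..##
...##

Derivation:
Click 1 (3,0) count=3: revealed 1 new [(3,0)] -> total=1
Click 2 (4,4) count=0: revealed 6 new [(2,3) (2,4) (3,3) (3,4) (4,3) (4,4)] -> total=7
Click 3 (0,2) count=2: revealed 1 new [(0,2)] -> total=8
Click 4 (2,4) count=1: revealed 0 new [(none)] -> total=8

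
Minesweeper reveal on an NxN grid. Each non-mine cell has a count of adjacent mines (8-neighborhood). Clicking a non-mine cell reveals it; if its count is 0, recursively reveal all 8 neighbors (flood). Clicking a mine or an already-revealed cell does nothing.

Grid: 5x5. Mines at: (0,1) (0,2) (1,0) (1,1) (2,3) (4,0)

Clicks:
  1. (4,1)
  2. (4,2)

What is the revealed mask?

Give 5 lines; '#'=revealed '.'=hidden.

Click 1 (4,1) count=1: revealed 1 new [(4,1)] -> total=1
Click 2 (4,2) count=0: revealed 7 new [(3,1) (3,2) (3,3) (3,4) (4,2) (4,3) (4,4)] -> total=8

Answer: .....
.....
.....
.####
.####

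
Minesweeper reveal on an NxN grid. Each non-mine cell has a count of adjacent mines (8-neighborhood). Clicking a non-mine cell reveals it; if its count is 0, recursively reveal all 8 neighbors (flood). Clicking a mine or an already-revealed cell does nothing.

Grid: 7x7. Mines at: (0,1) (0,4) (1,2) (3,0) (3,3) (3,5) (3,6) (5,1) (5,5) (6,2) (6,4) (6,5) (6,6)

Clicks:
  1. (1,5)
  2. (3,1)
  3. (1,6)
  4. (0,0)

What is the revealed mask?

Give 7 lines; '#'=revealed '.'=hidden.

Answer: #....##
.....##
.....##
.#.....
.......
.......
.......

Derivation:
Click 1 (1,5) count=1: revealed 1 new [(1,5)] -> total=1
Click 2 (3,1) count=1: revealed 1 new [(3,1)] -> total=2
Click 3 (1,6) count=0: revealed 5 new [(0,5) (0,6) (1,6) (2,5) (2,6)] -> total=7
Click 4 (0,0) count=1: revealed 1 new [(0,0)] -> total=8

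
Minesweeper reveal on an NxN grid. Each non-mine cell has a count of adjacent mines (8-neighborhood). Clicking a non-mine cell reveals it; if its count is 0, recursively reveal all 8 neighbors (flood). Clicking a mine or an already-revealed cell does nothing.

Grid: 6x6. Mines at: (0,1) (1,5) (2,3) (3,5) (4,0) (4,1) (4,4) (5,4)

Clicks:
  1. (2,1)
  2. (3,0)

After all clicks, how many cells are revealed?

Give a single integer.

Answer: 9

Derivation:
Click 1 (2,1) count=0: revealed 9 new [(1,0) (1,1) (1,2) (2,0) (2,1) (2,2) (3,0) (3,1) (3,2)] -> total=9
Click 2 (3,0) count=2: revealed 0 new [(none)] -> total=9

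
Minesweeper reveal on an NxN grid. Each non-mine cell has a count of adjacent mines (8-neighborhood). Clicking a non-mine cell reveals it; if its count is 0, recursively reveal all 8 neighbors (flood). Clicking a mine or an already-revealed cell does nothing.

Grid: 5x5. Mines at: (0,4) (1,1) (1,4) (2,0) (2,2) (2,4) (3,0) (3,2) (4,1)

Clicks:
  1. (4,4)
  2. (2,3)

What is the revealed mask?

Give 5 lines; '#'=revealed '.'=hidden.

Answer: .....
.....
...#.
...##
...##

Derivation:
Click 1 (4,4) count=0: revealed 4 new [(3,3) (3,4) (4,3) (4,4)] -> total=4
Click 2 (2,3) count=4: revealed 1 new [(2,3)] -> total=5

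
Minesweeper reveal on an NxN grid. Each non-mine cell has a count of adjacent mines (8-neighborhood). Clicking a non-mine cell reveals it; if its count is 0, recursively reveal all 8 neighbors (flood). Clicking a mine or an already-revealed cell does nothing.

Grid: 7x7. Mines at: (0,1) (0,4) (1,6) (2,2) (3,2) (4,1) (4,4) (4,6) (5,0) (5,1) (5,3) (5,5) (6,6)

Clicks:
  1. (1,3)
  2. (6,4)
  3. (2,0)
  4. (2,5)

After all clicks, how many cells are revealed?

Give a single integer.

Click 1 (1,3) count=2: revealed 1 new [(1,3)] -> total=1
Click 2 (6,4) count=2: revealed 1 new [(6,4)] -> total=2
Click 3 (2,0) count=0: revealed 6 new [(1,0) (1,1) (2,0) (2,1) (3,0) (3,1)] -> total=8
Click 4 (2,5) count=1: revealed 1 new [(2,5)] -> total=9

Answer: 9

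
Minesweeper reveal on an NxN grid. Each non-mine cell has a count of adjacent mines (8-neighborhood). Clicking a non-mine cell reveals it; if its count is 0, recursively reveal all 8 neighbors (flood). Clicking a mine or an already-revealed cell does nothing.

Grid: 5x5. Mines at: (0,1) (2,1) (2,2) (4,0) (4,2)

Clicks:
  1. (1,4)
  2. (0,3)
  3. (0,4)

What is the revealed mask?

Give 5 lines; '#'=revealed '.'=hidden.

Answer: ..###
..###
...##
...##
...##

Derivation:
Click 1 (1,4) count=0: revealed 12 new [(0,2) (0,3) (0,4) (1,2) (1,3) (1,4) (2,3) (2,4) (3,3) (3,4) (4,3) (4,4)] -> total=12
Click 2 (0,3) count=0: revealed 0 new [(none)] -> total=12
Click 3 (0,4) count=0: revealed 0 new [(none)] -> total=12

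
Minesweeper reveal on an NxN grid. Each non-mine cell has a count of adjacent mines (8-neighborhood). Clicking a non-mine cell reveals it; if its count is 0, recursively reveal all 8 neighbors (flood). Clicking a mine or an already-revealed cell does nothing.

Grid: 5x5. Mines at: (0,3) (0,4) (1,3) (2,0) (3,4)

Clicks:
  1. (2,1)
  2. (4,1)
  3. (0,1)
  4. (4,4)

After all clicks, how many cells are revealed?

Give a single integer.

Click 1 (2,1) count=1: revealed 1 new [(2,1)] -> total=1
Click 2 (4,1) count=0: revealed 10 new [(2,2) (2,3) (3,0) (3,1) (3,2) (3,3) (4,0) (4,1) (4,2) (4,3)] -> total=11
Click 3 (0,1) count=0: revealed 6 new [(0,0) (0,1) (0,2) (1,0) (1,1) (1,2)] -> total=17
Click 4 (4,4) count=1: revealed 1 new [(4,4)] -> total=18

Answer: 18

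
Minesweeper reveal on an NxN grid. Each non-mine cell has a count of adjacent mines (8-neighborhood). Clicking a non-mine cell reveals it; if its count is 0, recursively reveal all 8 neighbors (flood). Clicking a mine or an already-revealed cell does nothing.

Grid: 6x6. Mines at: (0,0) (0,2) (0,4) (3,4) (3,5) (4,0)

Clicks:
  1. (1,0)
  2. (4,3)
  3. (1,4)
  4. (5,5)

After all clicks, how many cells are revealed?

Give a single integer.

Click 1 (1,0) count=1: revealed 1 new [(1,0)] -> total=1
Click 2 (4,3) count=1: revealed 1 new [(4,3)] -> total=2
Click 3 (1,4) count=1: revealed 1 new [(1,4)] -> total=3
Click 4 (5,5) count=0: revealed 20 new [(1,1) (1,2) (1,3) (2,0) (2,1) (2,2) (2,3) (3,0) (3,1) (3,2) (3,3) (4,1) (4,2) (4,4) (4,5) (5,1) (5,2) (5,3) (5,4) (5,5)] -> total=23

Answer: 23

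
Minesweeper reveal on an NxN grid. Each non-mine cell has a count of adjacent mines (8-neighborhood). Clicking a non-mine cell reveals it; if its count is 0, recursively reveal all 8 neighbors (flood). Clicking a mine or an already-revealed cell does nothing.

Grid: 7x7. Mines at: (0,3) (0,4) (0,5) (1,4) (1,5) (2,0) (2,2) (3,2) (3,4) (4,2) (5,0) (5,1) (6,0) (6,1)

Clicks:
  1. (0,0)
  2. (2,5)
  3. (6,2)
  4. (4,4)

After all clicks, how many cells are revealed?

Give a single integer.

Click 1 (0,0) count=0: revealed 6 new [(0,0) (0,1) (0,2) (1,0) (1,1) (1,2)] -> total=6
Click 2 (2,5) count=3: revealed 1 new [(2,5)] -> total=7
Click 3 (6,2) count=2: revealed 1 new [(6,2)] -> total=8
Click 4 (4,4) count=1: revealed 1 new [(4,4)] -> total=9

Answer: 9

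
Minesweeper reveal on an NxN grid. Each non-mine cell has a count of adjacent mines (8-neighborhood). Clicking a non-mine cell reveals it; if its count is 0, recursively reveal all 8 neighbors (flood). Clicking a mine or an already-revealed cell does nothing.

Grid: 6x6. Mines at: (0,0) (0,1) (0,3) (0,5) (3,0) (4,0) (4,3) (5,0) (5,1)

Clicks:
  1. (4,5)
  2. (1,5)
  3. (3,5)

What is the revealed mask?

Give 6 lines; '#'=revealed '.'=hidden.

Click 1 (4,5) count=0: revealed 19 new [(1,1) (1,2) (1,3) (1,4) (1,5) (2,1) (2,2) (2,3) (2,4) (2,5) (3,1) (3,2) (3,3) (3,4) (3,5) (4,4) (4,5) (5,4) (5,5)] -> total=19
Click 2 (1,5) count=1: revealed 0 new [(none)] -> total=19
Click 3 (3,5) count=0: revealed 0 new [(none)] -> total=19

Answer: ......
.#####
.#####
.#####
....##
....##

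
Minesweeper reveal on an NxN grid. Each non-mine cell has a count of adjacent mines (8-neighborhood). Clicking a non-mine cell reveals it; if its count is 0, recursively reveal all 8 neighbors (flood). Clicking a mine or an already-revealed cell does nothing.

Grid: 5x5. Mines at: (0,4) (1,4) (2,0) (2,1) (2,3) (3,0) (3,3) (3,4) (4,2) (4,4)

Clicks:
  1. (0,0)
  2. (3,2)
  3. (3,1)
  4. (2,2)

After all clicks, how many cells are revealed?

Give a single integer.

Click 1 (0,0) count=0: revealed 8 new [(0,0) (0,1) (0,2) (0,3) (1,0) (1,1) (1,2) (1,3)] -> total=8
Click 2 (3,2) count=4: revealed 1 new [(3,2)] -> total=9
Click 3 (3,1) count=4: revealed 1 new [(3,1)] -> total=10
Click 4 (2,2) count=3: revealed 1 new [(2,2)] -> total=11

Answer: 11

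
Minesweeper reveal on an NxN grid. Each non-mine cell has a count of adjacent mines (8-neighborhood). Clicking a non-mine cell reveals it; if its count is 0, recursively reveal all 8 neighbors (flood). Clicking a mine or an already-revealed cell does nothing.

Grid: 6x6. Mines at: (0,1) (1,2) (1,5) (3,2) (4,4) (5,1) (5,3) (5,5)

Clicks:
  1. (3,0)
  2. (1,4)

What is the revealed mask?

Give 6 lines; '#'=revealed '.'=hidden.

Answer: ......
##..#.
##....
##....
##....
......

Derivation:
Click 1 (3,0) count=0: revealed 8 new [(1,0) (1,1) (2,0) (2,1) (3,0) (3,1) (4,0) (4,1)] -> total=8
Click 2 (1,4) count=1: revealed 1 new [(1,4)] -> total=9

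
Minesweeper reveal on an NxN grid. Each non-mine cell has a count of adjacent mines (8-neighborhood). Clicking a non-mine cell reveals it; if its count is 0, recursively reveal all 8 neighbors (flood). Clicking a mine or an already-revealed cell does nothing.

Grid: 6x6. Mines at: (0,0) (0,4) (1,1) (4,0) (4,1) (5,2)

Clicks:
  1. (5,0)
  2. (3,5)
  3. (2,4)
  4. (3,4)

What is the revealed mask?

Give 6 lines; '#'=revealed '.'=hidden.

Click 1 (5,0) count=2: revealed 1 new [(5,0)] -> total=1
Click 2 (3,5) count=0: revealed 19 new [(1,2) (1,3) (1,4) (1,5) (2,2) (2,3) (2,4) (2,5) (3,2) (3,3) (3,4) (3,5) (4,2) (4,3) (4,4) (4,5) (5,3) (5,4) (5,5)] -> total=20
Click 3 (2,4) count=0: revealed 0 new [(none)] -> total=20
Click 4 (3,4) count=0: revealed 0 new [(none)] -> total=20

Answer: ......
..####
..####
..####
..####
#..###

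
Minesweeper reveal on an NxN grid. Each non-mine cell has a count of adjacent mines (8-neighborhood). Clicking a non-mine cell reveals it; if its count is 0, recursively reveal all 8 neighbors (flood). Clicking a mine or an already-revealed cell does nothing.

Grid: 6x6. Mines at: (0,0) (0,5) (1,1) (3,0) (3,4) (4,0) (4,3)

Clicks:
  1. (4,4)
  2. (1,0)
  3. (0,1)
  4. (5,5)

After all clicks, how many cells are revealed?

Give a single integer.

Click 1 (4,4) count=2: revealed 1 new [(4,4)] -> total=1
Click 2 (1,0) count=2: revealed 1 new [(1,0)] -> total=2
Click 3 (0,1) count=2: revealed 1 new [(0,1)] -> total=3
Click 4 (5,5) count=0: revealed 3 new [(4,5) (5,4) (5,5)] -> total=6

Answer: 6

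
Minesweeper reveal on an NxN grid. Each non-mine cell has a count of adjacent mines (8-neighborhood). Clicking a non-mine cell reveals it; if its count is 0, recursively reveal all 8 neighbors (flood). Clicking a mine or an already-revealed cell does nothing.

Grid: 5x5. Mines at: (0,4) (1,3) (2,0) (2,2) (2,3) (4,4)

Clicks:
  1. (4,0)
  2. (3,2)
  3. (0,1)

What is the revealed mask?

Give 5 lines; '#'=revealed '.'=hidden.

Click 1 (4,0) count=0: revealed 8 new [(3,0) (3,1) (3,2) (3,3) (4,0) (4,1) (4,2) (4,3)] -> total=8
Click 2 (3,2) count=2: revealed 0 new [(none)] -> total=8
Click 3 (0,1) count=0: revealed 6 new [(0,0) (0,1) (0,2) (1,0) (1,1) (1,2)] -> total=14

Answer: ###..
###..
.....
####.
####.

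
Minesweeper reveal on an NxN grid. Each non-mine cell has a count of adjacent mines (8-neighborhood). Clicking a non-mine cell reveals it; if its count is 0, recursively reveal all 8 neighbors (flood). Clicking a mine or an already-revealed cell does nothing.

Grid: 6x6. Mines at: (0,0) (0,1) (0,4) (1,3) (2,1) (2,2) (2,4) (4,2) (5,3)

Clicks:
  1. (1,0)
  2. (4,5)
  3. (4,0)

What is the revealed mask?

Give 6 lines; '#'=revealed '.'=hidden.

Click 1 (1,0) count=3: revealed 1 new [(1,0)] -> total=1
Click 2 (4,5) count=0: revealed 6 new [(3,4) (3,5) (4,4) (4,5) (5,4) (5,5)] -> total=7
Click 3 (4,0) count=0: revealed 6 new [(3,0) (3,1) (4,0) (4,1) (5,0) (5,1)] -> total=13

Answer: ......
#.....
......
##..##
##..##
##..##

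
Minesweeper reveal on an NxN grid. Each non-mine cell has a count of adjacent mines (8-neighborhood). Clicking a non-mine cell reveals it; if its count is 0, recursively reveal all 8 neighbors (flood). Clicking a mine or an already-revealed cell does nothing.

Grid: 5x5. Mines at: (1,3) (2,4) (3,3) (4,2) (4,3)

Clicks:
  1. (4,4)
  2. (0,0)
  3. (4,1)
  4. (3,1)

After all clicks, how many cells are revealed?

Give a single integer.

Click 1 (4,4) count=2: revealed 1 new [(4,4)] -> total=1
Click 2 (0,0) count=0: revealed 14 new [(0,0) (0,1) (0,2) (1,0) (1,1) (1,2) (2,0) (2,1) (2,2) (3,0) (3,1) (3,2) (4,0) (4,1)] -> total=15
Click 3 (4,1) count=1: revealed 0 new [(none)] -> total=15
Click 4 (3,1) count=1: revealed 0 new [(none)] -> total=15

Answer: 15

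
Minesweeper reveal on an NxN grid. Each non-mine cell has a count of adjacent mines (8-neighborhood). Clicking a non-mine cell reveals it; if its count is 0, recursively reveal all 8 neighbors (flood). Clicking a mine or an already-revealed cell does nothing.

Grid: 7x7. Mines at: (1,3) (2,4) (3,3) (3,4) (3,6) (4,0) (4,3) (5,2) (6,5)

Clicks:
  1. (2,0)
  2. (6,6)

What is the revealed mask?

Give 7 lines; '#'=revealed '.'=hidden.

Click 1 (2,0) count=0: revealed 12 new [(0,0) (0,1) (0,2) (1,0) (1,1) (1,2) (2,0) (2,1) (2,2) (3,0) (3,1) (3,2)] -> total=12
Click 2 (6,6) count=1: revealed 1 new [(6,6)] -> total=13

Answer: ###....
###....
###....
###....
.......
.......
......#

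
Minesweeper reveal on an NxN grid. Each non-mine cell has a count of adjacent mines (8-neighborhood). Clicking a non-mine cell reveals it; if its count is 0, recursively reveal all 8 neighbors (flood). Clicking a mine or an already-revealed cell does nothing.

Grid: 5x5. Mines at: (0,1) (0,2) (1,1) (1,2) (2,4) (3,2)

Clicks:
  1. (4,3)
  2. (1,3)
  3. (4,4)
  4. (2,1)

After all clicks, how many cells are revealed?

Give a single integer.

Answer: 6

Derivation:
Click 1 (4,3) count=1: revealed 1 new [(4,3)] -> total=1
Click 2 (1,3) count=3: revealed 1 new [(1,3)] -> total=2
Click 3 (4,4) count=0: revealed 3 new [(3,3) (3,4) (4,4)] -> total=5
Click 4 (2,1) count=3: revealed 1 new [(2,1)] -> total=6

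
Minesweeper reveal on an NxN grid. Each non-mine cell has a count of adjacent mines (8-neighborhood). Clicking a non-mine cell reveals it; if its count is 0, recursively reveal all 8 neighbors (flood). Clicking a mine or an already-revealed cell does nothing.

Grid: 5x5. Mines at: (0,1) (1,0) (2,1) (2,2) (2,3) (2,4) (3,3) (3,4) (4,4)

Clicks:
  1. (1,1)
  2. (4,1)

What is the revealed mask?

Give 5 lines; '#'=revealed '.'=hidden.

Click 1 (1,1) count=4: revealed 1 new [(1,1)] -> total=1
Click 2 (4,1) count=0: revealed 6 new [(3,0) (3,1) (3,2) (4,0) (4,1) (4,2)] -> total=7

Answer: .....
.#...
.....
###..
###..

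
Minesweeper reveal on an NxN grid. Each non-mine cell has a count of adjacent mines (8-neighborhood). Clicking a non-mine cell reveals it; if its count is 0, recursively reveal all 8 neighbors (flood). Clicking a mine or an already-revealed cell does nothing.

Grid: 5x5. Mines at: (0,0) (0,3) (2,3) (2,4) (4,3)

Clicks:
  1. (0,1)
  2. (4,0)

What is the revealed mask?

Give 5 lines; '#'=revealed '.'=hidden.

Click 1 (0,1) count=1: revealed 1 new [(0,1)] -> total=1
Click 2 (4,0) count=0: revealed 12 new [(1,0) (1,1) (1,2) (2,0) (2,1) (2,2) (3,0) (3,1) (3,2) (4,0) (4,1) (4,2)] -> total=13

Answer: .#...
###..
###..
###..
###..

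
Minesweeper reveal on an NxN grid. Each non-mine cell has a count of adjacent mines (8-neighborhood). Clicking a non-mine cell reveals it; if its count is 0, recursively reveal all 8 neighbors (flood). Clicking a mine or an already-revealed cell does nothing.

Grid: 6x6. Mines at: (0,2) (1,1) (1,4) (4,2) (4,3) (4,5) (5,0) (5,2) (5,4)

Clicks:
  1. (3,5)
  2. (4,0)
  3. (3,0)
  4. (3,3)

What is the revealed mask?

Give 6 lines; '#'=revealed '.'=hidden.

Click 1 (3,5) count=1: revealed 1 new [(3,5)] -> total=1
Click 2 (4,0) count=1: revealed 1 new [(4,0)] -> total=2
Click 3 (3,0) count=0: revealed 5 new [(2,0) (2,1) (3,0) (3,1) (4,1)] -> total=7
Click 4 (3,3) count=2: revealed 1 new [(3,3)] -> total=8

Answer: ......
......
##....
##.#.#
##....
......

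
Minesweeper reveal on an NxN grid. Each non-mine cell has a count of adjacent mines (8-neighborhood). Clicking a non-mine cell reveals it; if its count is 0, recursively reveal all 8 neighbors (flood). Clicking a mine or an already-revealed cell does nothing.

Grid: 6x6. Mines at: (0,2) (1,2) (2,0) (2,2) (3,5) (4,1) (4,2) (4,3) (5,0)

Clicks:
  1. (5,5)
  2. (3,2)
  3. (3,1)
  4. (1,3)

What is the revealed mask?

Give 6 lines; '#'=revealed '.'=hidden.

Click 1 (5,5) count=0: revealed 4 new [(4,4) (4,5) (5,4) (5,5)] -> total=4
Click 2 (3,2) count=4: revealed 1 new [(3,2)] -> total=5
Click 3 (3,1) count=4: revealed 1 new [(3,1)] -> total=6
Click 4 (1,3) count=3: revealed 1 new [(1,3)] -> total=7

Answer: ......
...#..
......
.##...
....##
....##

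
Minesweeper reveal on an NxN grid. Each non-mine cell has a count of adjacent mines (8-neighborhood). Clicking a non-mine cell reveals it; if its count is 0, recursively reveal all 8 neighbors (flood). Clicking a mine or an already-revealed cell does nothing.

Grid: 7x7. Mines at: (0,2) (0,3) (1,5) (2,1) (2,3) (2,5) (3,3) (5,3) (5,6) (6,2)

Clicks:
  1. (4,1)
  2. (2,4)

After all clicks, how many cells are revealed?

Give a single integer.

Answer: 12

Derivation:
Click 1 (4,1) count=0: revealed 11 new [(3,0) (3,1) (3,2) (4,0) (4,1) (4,2) (5,0) (5,1) (5,2) (6,0) (6,1)] -> total=11
Click 2 (2,4) count=4: revealed 1 new [(2,4)] -> total=12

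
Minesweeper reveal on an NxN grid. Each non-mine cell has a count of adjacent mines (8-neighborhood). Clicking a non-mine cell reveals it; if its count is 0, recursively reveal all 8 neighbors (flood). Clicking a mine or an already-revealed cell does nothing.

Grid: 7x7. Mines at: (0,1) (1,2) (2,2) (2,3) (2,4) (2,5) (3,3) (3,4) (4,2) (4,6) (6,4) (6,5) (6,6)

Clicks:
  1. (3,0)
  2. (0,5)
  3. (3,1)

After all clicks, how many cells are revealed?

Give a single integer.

Click 1 (3,0) count=0: revealed 16 new [(1,0) (1,1) (2,0) (2,1) (3,0) (3,1) (4,0) (4,1) (5,0) (5,1) (5,2) (5,3) (6,0) (6,1) (6,2) (6,3)] -> total=16
Click 2 (0,5) count=0: revealed 8 new [(0,3) (0,4) (0,5) (0,6) (1,3) (1,4) (1,5) (1,6)] -> total=24
Click 3 (3,1) count=2: revealed 0 new [(none)] -> total=24

Answer: 24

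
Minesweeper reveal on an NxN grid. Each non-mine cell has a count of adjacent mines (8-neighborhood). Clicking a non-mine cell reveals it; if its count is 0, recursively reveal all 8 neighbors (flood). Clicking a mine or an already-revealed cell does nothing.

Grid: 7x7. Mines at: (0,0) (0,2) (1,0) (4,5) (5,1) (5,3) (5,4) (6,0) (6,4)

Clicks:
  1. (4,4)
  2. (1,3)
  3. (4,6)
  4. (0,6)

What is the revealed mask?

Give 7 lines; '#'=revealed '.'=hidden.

Click 1 (4,4) count=3: revealed 1 new [(4,4)] -> total=1
Click 2 (1,3) count=1: revealed 1 new [(1,3)] -> total=2
Click 3 (4,6) count=1: revealed 1 new [(4,6)] -> total=3
Click 4 (0,6) count=0: revealed 27 new [(0,3) (0,4) (0,5) (0,6) (1,1) (1,2) (1,4) (1,5) (1,6) (2,0) (2,1) (2,2) (2,3) (2,4) (2,5) (2,6) (3,0) (3,1) (3,2) (3,3) (3,4) (3,5) (3,6) (4,0) (4,1) (4,2) (4,3)] -> total=30

Answer: ...####
.######
#######
#######
#####.#
.......
.......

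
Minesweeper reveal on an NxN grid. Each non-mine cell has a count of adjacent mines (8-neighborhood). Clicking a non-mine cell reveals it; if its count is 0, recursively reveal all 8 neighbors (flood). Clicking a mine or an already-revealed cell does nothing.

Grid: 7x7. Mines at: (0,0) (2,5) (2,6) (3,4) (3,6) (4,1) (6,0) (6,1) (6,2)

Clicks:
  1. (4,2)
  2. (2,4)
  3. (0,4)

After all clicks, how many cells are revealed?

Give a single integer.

Answer: 23

Derivation:
Click 1 (4,2) count=1: revealed 1 new [(4,2)] -> total=1
Click 2 (2,4) count=2: revealed 1 new [(2,4)] -> total=2
Click 3 (0,4) count=0: revealed 21 new [(0,1) (0,2) (0,3) (0,4) (0,5) (0,6) (1,0) (1,1) (1,2) (1,3) (1,4) (1,5) (1,6) (2,0) (2,1) (2,2) (2,3) (3,0) (3,1) (3,2) (3,3)] -> total=23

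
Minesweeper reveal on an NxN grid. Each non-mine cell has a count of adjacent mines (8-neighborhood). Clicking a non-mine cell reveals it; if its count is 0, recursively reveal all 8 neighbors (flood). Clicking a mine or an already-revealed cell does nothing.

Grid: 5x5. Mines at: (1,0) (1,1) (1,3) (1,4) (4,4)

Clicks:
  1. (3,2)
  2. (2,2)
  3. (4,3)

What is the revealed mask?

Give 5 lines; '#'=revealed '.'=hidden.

Answer: .....
.....
####.
####.
####.

Derivation:
Click 1 (3,2) count=0: revealed 12 new [(2,0) (2,1) (2,2) (2,3) (3,0) (3,1) (3,2) (3,3) (4,0) (4,1) (4,2) (4,3)] -> total=12
Click 2 (2,2) count=2: revealed 0 new [(none)] -> total=12
Click 3 (4,3) count=1: revealed 0 new [(none)] -> total=12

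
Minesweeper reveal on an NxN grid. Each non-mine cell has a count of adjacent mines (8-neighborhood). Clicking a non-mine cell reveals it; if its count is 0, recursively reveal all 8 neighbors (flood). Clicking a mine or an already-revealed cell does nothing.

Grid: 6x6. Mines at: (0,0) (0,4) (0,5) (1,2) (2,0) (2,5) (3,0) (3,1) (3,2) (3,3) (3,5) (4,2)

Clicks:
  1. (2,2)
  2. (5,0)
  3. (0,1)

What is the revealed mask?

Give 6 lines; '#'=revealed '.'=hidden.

Click 1 (2,2) count=4: revealed 1 new [(2,2)] -> total=1
Click 2 (5,0) count=0: revealed 4 new [(4,0) (4,1) (5,0) (5,1)] -> total=5
Click 3 (0,1) count=2: revealed 1 new [(0,1)] -> total=6

Answer: .#....
......
..#...
......
##....
##....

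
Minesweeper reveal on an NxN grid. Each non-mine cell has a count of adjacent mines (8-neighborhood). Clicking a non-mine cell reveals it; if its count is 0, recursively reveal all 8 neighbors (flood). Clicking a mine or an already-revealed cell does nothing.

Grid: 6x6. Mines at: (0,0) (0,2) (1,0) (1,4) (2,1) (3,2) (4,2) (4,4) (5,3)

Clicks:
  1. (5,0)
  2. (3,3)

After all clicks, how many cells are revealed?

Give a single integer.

Click 1 (5,0) count=0: revealed 6 new [(3,0) (3,1) (4,0) (4,1) (5,0) (5,1)] -> total=6
Click 2 (3,3) count=3: revealed 1 new [(3,3)] -> total=7

Answer: 7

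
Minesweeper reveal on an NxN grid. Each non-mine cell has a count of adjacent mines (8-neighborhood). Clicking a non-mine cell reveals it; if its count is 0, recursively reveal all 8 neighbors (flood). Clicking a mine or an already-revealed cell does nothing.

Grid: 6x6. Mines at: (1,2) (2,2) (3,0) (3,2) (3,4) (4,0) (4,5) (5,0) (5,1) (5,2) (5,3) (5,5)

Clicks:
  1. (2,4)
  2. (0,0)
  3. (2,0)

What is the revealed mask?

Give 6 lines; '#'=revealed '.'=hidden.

Answer: ##....
##....
##..#.
......
......
......

Derivation:
Click 1 (2,4) count=1: revealed 1 new [(2,4)] -> total=1
Click 2 (0,0) count=0: revealed 6 new [(0,0) (0,1) (1,0) (1,1) (2,0) (2,1)] -> total=7
Click 3 (2,0) count=1: revealed 0 new [(none)] -> total=7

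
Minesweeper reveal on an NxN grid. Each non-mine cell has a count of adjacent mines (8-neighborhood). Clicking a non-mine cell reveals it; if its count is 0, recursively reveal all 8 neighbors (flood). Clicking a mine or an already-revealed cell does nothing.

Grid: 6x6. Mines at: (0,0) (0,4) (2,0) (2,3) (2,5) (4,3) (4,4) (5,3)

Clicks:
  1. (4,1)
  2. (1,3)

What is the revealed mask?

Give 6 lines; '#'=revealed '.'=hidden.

Click 1 (4,1) count=0: revealed 9 new [(3,0) (3,1) (3,2) (4,0) (4,1) (4,2) (5,0) (5,1) (5,2)] -> total=9
Click 2 (1,3) count=2: revealed 1 new [(1,3)] -> total=10

Answer: ......
...#..
......
###...
###...
###...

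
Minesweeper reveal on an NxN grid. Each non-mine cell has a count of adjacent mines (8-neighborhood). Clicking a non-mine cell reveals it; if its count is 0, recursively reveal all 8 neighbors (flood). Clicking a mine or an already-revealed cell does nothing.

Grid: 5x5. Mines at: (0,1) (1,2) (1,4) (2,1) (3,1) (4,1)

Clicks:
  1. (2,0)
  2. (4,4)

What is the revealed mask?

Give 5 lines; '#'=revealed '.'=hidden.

Answer: .....
.....
#.###
..###
..###

Derivation:
Click 1 (2,0) count=2: revealed 1 new [(2,0)] -> total=1
Click 2 (4,4) count=0: revealed 9 new [(2,2) (2,3) (2,4) (3,2) (3,3) (3,4) (4,2) (4,3) (4,4)] -> total=10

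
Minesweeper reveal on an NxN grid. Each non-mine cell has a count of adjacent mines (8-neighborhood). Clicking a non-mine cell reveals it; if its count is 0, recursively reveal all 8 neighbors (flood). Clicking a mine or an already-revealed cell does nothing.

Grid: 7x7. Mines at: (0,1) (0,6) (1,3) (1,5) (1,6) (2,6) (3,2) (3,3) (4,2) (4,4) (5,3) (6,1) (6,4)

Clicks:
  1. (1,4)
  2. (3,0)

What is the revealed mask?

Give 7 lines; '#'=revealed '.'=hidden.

Click 1 (1,4) count=2: revealed 1 new [(1,4)] -> total=1
Click 2 (3,0) count=0: revealed 10 new [(1,0) (1,1) (2,0) (2,1) (3,0) (3,1) (4,0) (4,1) (5,0) (5,1)] -> total=11

Answer: .......
##..#..
##.....
##.....
##.....
##.....
.......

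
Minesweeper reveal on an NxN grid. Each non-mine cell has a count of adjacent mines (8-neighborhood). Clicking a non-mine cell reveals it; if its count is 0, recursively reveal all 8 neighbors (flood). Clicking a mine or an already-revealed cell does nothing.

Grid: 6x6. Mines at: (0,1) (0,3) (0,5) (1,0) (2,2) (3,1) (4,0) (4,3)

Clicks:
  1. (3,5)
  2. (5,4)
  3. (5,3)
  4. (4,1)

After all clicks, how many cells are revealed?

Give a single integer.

Click 1 (3,5) count=0: revealed 13 new [(1,3) (1,4) (1,5) (2,3) (2,4) (2,5) (3,3) (3,4) (3,5) (4,4) (4,5) (5,4) (5,5)] -> total=13
Click 2 (5,4) count=1: revealed 0 new [(none)] -> total=13
Click 3 (5,3) count=1: revealed 1 new [(5,3)] -> total=14
Click 4 (4,1) count=2: revealed 1 new [(4,1)] -> total=15

Answer: 15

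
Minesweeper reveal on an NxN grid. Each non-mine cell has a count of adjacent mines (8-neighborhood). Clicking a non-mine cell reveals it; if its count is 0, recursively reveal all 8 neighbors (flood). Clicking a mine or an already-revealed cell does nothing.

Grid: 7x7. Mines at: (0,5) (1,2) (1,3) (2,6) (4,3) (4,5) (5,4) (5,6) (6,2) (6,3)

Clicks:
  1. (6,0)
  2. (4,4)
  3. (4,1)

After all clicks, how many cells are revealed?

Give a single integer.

Click 1 (6,0) count=0: revealed 18 new [(0,0) (0,1) (1,0) (1,1) (2,0) (2,1) (2,2) (3,0) (3,1) (3,2) (4,0) (4,1) (4,2) (5,0) (5,1) (5,2) (6,0) (6,1)] -> total=18
Click 2 (4,4) count=3: revealed 1 new [(4,4)] -> total=19
Click 3 (4,1) count=0: revealed 0 new [(none)] -> total=19

Answer: 19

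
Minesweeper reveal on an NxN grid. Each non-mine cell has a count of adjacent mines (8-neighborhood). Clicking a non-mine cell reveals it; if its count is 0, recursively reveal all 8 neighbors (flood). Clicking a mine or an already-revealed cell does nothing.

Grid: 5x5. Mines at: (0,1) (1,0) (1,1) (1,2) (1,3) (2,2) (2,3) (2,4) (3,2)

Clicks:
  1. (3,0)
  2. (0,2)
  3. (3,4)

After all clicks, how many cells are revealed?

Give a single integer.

Answer: 8

Derivation:
Click 1 (3,0) count=0: revealed 6 new [(2,0) (2,1) (3,0) (3,1) (4,0) (4,1)] -> total=6
Click 2 (0,2) count=4: revealed 1 new [(0,2)] -> total=7
Click 3 (3,4) count=2: revealed 1 new [(3,4)] -> total=8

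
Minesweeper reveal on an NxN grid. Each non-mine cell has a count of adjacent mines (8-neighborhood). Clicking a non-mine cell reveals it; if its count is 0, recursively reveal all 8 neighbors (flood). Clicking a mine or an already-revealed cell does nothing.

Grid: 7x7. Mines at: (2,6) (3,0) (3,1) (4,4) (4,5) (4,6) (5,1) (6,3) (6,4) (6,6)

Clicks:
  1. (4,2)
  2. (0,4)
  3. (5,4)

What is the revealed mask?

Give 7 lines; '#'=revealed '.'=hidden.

Answer: #######
#######
######.
..####.
..#....
....#..
.......

Derivation:
Click 1 (4,2) count=2: revealed 1 new [(4,2)] -> total=1
Click 2 (0,4) count=0: revealed 24 new [(0,0) (0,1) (0,2) (0,3) (0,4) (0,5) (0,6) (1,0) (1,1) (1,2) (1,3) (1,4) (1,5) (1,6) (2,0) (2,1) (2,2) (2,3) (2,4) (2,5) (3,2) (3,3) (3,4) (3,5)] -> total=25
Click 3 (5,4) count=4: revealed 1 new [(5,4)] -> total=26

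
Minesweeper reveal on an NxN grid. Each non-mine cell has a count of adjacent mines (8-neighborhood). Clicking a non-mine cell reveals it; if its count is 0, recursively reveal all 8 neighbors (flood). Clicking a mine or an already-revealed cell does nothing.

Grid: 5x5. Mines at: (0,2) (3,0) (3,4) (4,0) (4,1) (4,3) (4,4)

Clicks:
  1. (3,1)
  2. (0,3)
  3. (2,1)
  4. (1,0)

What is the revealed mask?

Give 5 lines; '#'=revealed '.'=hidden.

Click 1 (3,1) count=3: revealed 1 new [(3,1)] -> total=1
Click 2 (0,3) count=1: revealed 1 new [(0,3)] -> total=2
Click 3 (2,1) count=1: revealed 1 new [(2,1)] -> total=3
Click 4 (1,0) count=0: revealed 5 new [(0,0) (0,1) (1,0) (1,1) (2,0)] -> total=8

Answer: ##.#.
##...
##...
.#...
.....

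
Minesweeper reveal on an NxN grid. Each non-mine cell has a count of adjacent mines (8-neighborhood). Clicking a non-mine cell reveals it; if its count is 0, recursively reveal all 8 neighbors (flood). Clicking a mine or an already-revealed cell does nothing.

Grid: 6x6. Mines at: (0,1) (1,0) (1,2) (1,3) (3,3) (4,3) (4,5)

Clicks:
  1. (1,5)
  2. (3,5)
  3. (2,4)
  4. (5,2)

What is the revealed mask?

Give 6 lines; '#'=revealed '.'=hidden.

Click 1 (1,5) count=0: revealed 8 new [(0,4) (0,5) (1,4) (1,5) (2,4) (2,5) (3,4) (3,5)] -> total=8
Click 2 (3,5) count=1: revealed 0 new [(none)] -> total=8
Click 3 (2,4) count=2: revealed 0 new [(none)] -> total=8
Click 4 (5,2) count=1: revealed 1 new [(5,2)] -> total=9

Answer: ....##
....##
....##
....##
......
..#...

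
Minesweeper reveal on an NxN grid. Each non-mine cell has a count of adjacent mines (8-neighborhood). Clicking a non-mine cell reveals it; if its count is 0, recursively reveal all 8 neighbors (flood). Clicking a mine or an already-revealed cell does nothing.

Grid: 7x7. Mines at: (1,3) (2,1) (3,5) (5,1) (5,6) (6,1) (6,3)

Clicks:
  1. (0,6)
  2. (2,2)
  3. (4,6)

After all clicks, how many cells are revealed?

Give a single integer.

Answer: 11

Derivation:
Click 1 (0,6) count=0: revealed 9 new [(0,4) (0,5) (0,6) (1,4) (1,5) (1,6) (2,4) (2,5) (2,6)] -> total=9
Click 2 (2,2) count=2: revealed 1 new [(2,2)] -> total=10
Click 3 (4,6) count=2: revealed 1 new [(4,6)] -> total=11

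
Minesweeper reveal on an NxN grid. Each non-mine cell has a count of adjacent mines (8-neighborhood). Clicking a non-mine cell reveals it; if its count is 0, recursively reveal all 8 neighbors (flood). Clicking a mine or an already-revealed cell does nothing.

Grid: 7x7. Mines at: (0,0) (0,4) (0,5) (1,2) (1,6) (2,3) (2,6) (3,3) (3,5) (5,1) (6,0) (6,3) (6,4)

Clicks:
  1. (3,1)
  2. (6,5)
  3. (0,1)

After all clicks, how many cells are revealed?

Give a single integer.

Click 1 (3,1) count=0: revealed 11 new [(1,0) (1,1) (2,0) (2,1) (2,2) (3,0) (3,1) (3,2) (4,0) (4,1) (4,2)] -> total=11
Click 2 (6,5) count=1: revealed 1 new [(6,5)] -> total=12
Click 3 (0,1) count=2: revealed 1 new [(0,1)] -> total=13

Answer: 13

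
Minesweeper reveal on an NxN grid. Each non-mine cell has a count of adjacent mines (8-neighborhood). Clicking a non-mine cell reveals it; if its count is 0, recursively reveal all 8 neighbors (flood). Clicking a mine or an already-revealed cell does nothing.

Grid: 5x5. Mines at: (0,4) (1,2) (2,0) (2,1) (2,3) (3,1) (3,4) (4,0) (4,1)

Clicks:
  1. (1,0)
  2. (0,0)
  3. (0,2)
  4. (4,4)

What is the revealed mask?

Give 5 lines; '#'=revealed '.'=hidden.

Answer: ###..
##...
.....
.....
....#

Derivation:
Click 1 (1,0) count=2: revealed 1 new [(1,0)] -> total=1
Click 2 (0,0) count=0: revealed 3 new [(0,0) (0,1) (1,1)] -> total=4
Click 3 (0,2) count=1: revealed 1 new [(0,2)] -> total=5
Click 4 (4,4) count=1: revealed 1 new [(4,4)] -> total=6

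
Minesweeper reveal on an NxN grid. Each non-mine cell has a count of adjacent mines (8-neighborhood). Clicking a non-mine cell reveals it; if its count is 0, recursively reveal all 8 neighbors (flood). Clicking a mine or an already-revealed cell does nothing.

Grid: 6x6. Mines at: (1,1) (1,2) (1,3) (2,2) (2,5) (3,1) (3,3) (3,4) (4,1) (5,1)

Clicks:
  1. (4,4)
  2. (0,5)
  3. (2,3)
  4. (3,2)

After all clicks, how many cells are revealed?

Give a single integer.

Click 1 (4,4) count=2: revealed 1 new [(4,4)] -> total=1
Click 2 (0,5) count=0: revealed 4 new [(0,4) (0,5) (1,4) (1,5)] -> total=5
Click 3 (2,3) count=5: revealed 1 new [(2,3)] -> total=6
Click 4 (3,2) count=4: revealed 1 new [(3,2)] -> total=7

Answer: 7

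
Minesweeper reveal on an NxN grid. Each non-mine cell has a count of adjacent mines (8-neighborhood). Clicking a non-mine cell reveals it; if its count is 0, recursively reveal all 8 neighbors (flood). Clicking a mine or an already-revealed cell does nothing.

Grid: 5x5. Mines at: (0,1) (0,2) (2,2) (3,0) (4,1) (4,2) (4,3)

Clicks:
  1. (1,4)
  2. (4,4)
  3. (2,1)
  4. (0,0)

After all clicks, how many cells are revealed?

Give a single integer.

Answer: 11

Derivation:
Click 1 (1,4) count=0: revealed 8 new [(0,3) (0,4) (1,3) (1,4) (2,3) (2,4) (3,3) (3,4)] -> total=8
Click 2 (4,4) count=1: revealed 1 new [(4,4)] -> total=9
Click 3 (2,1) count=2: revealed 1 new [(2,1)] -> total=10
Click 4 (0,0) count=1: revealed 1 new [(0,0)] -> total=11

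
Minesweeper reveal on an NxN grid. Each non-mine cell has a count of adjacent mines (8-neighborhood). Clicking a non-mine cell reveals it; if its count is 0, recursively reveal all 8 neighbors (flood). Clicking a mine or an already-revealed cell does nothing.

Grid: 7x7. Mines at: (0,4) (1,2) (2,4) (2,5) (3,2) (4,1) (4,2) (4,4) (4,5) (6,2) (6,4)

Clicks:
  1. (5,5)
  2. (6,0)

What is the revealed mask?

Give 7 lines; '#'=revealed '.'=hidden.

Answer: .......
.......
.......
.......
.......
##...#.
##.....

Derivation:
Click 1 (5,5) count=3: revealed 1 new [(5,5)] -> total=1
Click 2 (6,0) count=0: revealed 4 new [(5,0) (5,1) (6,0) (6,1)] -> total=5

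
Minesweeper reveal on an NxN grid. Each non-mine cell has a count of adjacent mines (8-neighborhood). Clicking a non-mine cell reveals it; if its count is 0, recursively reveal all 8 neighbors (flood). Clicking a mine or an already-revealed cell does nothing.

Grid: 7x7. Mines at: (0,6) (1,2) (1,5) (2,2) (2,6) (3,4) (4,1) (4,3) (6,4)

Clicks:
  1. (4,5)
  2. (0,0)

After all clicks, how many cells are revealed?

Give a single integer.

Answer: 9

Derivation:
Click 1 (4,5) count=1: revealed 1 new [(4,5)] -> total=1
Click 2 (0,0) count=0: revealed 8 new [(0,0) (0,1) (1,0) (1,1) (2,0) (2,1) (3,0) (3,1)] -> total=9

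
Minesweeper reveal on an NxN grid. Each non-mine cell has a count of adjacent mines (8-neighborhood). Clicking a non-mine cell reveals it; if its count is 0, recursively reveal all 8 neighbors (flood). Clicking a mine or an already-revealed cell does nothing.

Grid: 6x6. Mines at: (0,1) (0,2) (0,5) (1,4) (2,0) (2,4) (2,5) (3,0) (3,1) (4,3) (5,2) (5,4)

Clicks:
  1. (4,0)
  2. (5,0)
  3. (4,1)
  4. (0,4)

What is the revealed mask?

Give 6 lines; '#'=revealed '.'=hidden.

Click 1 (4,0) count=2: revealed 1 new [(4,0)] -> total=1
Click 2 (5,0) count=0: revealed 3 new [(4,1) (5,0) (5,1)] -> total=4
Click 3 (4,1) count=3: revealed 0 new [(none)] -> total=4
Click 4 (0,4) count=2: revealed 1 new [(0,4)] -> total=5

Answer: ....#.
......
......
......
##....
##....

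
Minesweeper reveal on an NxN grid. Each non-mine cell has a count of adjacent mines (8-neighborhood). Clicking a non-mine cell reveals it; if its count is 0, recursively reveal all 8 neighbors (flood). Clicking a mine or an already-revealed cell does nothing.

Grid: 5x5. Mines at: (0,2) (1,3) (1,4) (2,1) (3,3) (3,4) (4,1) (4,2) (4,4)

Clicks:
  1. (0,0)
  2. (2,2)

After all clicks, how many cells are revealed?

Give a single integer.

Answer: 5

Derivation:
Click 1 (0,0) count=0: revealed 4 new [(0,0) (0,1) (1,0) (1,1)] -> total=4
Click 2 (2,2) count=3: revealed 1 new [(2,2)] -> total=5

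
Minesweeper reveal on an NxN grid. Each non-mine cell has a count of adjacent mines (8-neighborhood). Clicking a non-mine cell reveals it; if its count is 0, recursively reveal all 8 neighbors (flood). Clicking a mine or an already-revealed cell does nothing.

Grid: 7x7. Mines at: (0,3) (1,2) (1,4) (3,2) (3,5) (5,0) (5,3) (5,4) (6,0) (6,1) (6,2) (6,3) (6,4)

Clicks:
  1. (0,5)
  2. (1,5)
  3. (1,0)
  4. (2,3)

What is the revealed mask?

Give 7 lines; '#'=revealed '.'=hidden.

Answer: ##...#.
##...#.
##.#...
##.....
##.....
.......
.......

Derivation:
Click 1 (0,5) count=1: revealed 1 new [(0,5)] -> total=1
Click 2 (1,5) count=1: revealed 1 new [(1,5)] -> total=2
Click 3 (1,0) count=0: revealed 10 new [(0,0) (0,1) (1,0) (1,1) (2,0) (2,1) (3,0) (3,1) (4,0) (4,1)] -> total=12
Click 4 (2,3) count=3: revealed 1 new [(2,3)] -> total=13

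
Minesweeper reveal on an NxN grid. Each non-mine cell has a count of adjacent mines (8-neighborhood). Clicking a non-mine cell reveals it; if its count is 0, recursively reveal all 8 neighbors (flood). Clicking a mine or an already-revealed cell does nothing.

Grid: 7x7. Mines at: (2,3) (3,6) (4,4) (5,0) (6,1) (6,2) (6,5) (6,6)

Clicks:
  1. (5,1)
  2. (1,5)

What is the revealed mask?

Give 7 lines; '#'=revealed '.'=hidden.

Click 1 (5,1) count=3: revealed 1 new [(5,1)] -> total=1
Click 2 (1,5) count=0: revealed 30 new [(0,0) (0,1) (0,2) (0,3) (0,4) (0,5) (0,6) (1,0) (1,1) (1,2) (1,3) (1,4) (1,5) (1,6) (2,0) (2,1) (2,2) (2,4) (2,5) (2,6) (3,0) (3,1) (3,2) (3,3) (4,0) (4,1) (4,2) (4,3) (5,2) (5,3)] -> total=31

Answer: #######
#######
###.###
####...
####...
.###...
.......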